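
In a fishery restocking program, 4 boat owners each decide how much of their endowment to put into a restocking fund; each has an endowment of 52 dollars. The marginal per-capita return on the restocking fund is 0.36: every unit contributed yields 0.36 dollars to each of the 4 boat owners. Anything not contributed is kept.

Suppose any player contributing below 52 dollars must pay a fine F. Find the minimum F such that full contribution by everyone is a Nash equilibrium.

Given the others contribute fully, the best deviation is to contribute 0 (any partial contribution still incurs the fine and gives up units whose private return 0.36 is below 1).
Deviating from 52 to 0 saves 52 dollars but forfeits the deviator's share of the drop in the restocking fund: 0.36 × 52 = 18.72.
So the deviation gain is 52 − 18.72 = 33.28, and the fine must be at least 33.28 dollars to wipe it out.

33.28 dollars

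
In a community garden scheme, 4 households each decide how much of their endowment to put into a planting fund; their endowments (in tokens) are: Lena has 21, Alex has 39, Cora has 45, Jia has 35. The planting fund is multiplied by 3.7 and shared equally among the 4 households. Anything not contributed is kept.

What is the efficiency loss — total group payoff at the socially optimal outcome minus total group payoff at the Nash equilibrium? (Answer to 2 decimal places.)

The private return per contributed unit is 3.7/4 = 0.9250 < 1 for every player regardless of endowment, so the Nash equilibrium is zero contribution and the group total is Σ E_j = 21 + 39 + 45 + 35 = 140.
Each contributed unit returns 3.700 to the group, so the social optimum is full contribution by everyone: group total = 3.700 × 140 = 518.00.
Efficiency loss = (3.700 − 1) × 140 = 378.00.

378.00 tokens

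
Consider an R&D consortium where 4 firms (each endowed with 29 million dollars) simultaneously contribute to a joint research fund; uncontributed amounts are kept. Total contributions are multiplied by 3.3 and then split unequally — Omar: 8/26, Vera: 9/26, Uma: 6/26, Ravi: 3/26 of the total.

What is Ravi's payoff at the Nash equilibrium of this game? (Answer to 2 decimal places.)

Each unit j contributes comes back to j as 3.3 × (j's share), so j prefers to contribute only if that share exceeds 1/3.3 = 0.3030; otherwise keeping the unit dominates.
Omar and Vera clear that bar, contributing 29 each; the remaining 2 contribute 0. Total contributed: 58.
Ravi keeps 29 and receives 3.3 × 58 × 3/26 = 22.08 from the joint research fund, for a payoff of 51.08.

51.08 million dollars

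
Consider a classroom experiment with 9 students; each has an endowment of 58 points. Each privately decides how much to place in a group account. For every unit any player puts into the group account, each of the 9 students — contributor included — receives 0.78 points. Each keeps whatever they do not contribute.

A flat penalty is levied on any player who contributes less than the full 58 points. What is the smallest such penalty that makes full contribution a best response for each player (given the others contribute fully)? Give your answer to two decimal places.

Given the others contribute fully, the best deviation is to contribute 0 (any partial contribution still incurs the fine and gives up units whose private return 0.78 is below 1).
Deviating from 58 to 0 saves 58 points but forfeits the deviator's share of the drop in the group account: 0.78 × 58 = 45.24.
So the deviation gain is 58 − 45.24 = 12.76, and the fine must be at least 12.76 points to wipe it out.

12.76 points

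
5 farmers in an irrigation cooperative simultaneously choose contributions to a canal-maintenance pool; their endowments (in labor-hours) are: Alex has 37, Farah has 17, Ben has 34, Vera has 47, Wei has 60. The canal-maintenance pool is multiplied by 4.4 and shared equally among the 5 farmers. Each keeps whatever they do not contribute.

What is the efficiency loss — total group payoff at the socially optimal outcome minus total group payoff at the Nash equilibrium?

663.00 labor-hours

The private return per contributed unit is 4.4/5 = 0.8800 < 1 for every player regardless of endowment, so the Nash equilibrium is zero contribution and the group total is Σ E_j = 37 + 17 + 34 + 47 + 60 = 195.
Each contributed unit returns 4.400 to the group, so the social optimum is full contribution by everyone: group total = 4.400 × 195 = 858.00.
Efficiency loss = (4.400 − 1) × 195 = 663.00.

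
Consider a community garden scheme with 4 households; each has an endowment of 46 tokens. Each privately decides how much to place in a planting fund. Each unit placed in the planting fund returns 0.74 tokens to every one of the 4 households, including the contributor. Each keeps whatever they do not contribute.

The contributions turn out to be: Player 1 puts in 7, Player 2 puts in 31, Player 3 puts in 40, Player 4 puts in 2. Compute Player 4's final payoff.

103.20 tokens

Total contributed: 7 + 31 + 40 + 2 = 80.
Each receives 0.74 × 80 = 59.20 from the planting fund.
Player 4 keeps 46 − 2 = 44, so Player 4's payoff is 44 + 59.20 = 103.20.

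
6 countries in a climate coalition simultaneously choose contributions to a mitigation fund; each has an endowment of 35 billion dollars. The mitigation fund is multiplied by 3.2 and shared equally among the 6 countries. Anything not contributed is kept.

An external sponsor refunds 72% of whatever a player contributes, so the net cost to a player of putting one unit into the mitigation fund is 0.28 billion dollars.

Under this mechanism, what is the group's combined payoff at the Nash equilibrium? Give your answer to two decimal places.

823.20 billion dollars

The effective private return per unit is now (3.2/6) / 0.28 = 1.9048 > 1, so every player's dominant strategy flips to full contribution.
At the Nash equilibrium everyone contributes 35. Group total payoff = 6 × (35 × 0.72 + 3.2 × 35) = 823.20.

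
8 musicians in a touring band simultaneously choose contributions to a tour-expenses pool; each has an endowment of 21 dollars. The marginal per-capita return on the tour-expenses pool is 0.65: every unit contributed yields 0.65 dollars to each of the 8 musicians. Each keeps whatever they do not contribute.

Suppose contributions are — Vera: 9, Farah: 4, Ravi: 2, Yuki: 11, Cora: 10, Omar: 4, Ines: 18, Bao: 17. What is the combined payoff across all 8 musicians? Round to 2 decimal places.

483.00 dollars

Total contributed: 9 + 4 + 2 + 11 + 10 + 4 + 18 + 17 = 75; total kept: 8 × 21 − 75 = 93.
The tour-expenses pool pays out 0.65 × 8 × 75 = 390.00 in aggregate.
Group total = 93 + 390.00 = 483.00.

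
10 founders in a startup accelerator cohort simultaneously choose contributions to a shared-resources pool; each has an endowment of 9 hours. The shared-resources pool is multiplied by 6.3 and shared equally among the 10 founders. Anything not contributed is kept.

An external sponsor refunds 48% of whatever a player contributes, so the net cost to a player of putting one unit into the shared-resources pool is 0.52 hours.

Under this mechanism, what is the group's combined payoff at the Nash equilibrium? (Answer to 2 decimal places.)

The effective private return per unit is now (6.3/10) / 0.52 = 1.2115 > 1, so every player's dominant strategy flips to full contribution.
At the Nash equilibrium everyone contributes 9. Group total payoff = 10 × (9 × 0.48 + 6.3 × 9) = 610.20.

610.20 hours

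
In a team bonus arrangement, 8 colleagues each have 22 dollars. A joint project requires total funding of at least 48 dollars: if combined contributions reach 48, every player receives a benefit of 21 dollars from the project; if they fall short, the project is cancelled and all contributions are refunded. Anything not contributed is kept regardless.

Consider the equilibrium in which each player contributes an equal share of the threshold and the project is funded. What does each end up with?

37 dollars

Equal share of the threshold: 48/8 = 6.
At this profile no one gains by cutting their contribution: any cut drops the total below 48, the project is cancelled, contributions are refunded, and the deviator ends with 22, which is less than 22 − 6 + 21 = 37. Contributing more than 6 just wastes the excess. So contributing exactly 6 is a best response.
Each player's payoff: 22 − 6 + 21 = 37.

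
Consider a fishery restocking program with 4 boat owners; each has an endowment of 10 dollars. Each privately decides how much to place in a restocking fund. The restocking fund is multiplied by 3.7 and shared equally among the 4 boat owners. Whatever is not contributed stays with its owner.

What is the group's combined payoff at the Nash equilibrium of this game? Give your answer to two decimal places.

Each contributed unit returns 3.7/4 = 0.9250 to its contributor — below 1 — so contributing 0 is dominant for every player. At the Nash equilibrium everyone keeps their 10, and the group total is 4 × 10 = 40.

40.00 dollars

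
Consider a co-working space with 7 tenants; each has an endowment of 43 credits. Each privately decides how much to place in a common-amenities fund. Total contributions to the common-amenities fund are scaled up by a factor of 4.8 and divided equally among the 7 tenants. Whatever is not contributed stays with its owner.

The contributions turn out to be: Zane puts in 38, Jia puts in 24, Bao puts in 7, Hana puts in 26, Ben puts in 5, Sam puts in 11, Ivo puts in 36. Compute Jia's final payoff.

Total contributed: 38 + 24 + 7 + 26 + 5 + 11 + 36 = 147.
Each receives 4.8 × 147 / 7 = 100.80 from the common-amenities fund.
Jia keeps 43 − 24 = 19, so Jia's payoff is 19 + 100.80 = 119.80.

119.80 credits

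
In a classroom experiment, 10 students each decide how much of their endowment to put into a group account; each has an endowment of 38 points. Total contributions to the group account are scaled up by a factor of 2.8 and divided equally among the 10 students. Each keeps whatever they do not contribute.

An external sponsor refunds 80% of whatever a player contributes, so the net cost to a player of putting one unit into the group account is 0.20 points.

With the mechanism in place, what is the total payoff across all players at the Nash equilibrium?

Under the mechanism each unit contributed yields (2.8/10) / 0.20 = 1.4000 back to its contributor per unit of net cost, which exceeds 1, making full contribution the dominant choice for everyone.
At the Nash equilibrium everyone contributes 38. Group total payoff = 10 × (38 × 0.80 + 2.8 × 38) = 1368.00.

1368.00 points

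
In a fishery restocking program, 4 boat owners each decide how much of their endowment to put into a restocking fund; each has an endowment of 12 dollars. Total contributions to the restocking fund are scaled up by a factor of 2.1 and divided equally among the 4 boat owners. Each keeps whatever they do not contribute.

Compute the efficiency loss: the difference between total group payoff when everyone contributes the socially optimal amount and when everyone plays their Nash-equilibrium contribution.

52.80 dollars

Each contributed unit returns 2.1/4 = 0.5250 to its contributor — below 1 — so contributing 0 is dominant for every player. At the Nash equilibrium everyone keeps their 12, and the group total is 4 × 12 = 48.
Each contributed unit returns 2.100 to the group as a whole (0.5250 to each of 4 players), which exceeds 1, so the social optimum is full contribution: group total = 2.100 × 48 = 100.80.
Efficiency loss = 100.80 − 48 = 52.80.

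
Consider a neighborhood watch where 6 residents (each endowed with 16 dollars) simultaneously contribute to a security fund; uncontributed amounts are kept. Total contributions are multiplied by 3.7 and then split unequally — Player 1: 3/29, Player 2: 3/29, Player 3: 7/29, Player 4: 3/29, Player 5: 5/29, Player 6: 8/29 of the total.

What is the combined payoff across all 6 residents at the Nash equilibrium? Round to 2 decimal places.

139.20 dollars

A player with share s gets back 3.7·s per unit contributed, so full contribution is dominant for anyone with s > 1/3.7 = 0.2703 and zero contribution is dominant for anyone below.
The only share above 0.2703 is Player 6's 8/29, contributing 16; the remaining 5 contribute 0. Total contributed: 16.
The security fund pays out 3.7 × 16 = 59.20 in total (split across the unequal shares, but the aggregate is all that matters for the group sum).
The 5 free-riders keep 16 each, adding 80. Group total = 80 + 59.20 = 139.20.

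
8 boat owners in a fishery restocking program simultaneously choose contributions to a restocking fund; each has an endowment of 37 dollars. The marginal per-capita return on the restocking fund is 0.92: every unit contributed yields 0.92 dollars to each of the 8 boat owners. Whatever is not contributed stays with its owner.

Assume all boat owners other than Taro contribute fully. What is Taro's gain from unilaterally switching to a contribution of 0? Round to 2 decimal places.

2.96 dollars

Switching from a contribution of 37 to 0 lets Taro keep an extra 37 dollars, but lowers the restocking fund by 37, which costs Taro their own share of that drop: 0.92 × 37 = 34.04.
Net gain = 37 − 34.04 = 2.96. The private return per contributed unit (0.92) is below 1, so free-riding is indeed the best response regardless of what the others do.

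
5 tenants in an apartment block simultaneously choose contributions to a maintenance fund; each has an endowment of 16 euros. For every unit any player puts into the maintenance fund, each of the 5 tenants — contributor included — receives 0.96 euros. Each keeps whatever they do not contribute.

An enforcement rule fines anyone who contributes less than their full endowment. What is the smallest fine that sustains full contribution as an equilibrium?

0.64 euros

Given the others contribute fully, the best deviation is to contribute 0 (any partial contribution still incurs the fine and gives up units whose private return 0.96 is below 1).
Deviating from 16 to 0 saves 16 euros but forfeits the deviator's share of the drop in the maintenance fund: 0.96 × 16 = 15.36.
So the deviation gain is 16 − 15.36 = 0.64, and the fine must be at least 0.64 euros to wipe it out.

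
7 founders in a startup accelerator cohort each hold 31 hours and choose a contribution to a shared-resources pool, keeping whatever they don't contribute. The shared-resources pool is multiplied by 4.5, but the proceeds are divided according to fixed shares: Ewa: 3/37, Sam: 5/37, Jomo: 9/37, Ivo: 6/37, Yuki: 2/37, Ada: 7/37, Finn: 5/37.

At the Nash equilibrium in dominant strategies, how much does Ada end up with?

Player j's private return per contributed unit is 4.5 × (j's share). Contributing is weakly dominant for j when that share is at least 1/4.5 = 0.2222, and contributing 0 is dominant otherwise.
Only Jomo (9/37) clears that bar, contributing 31; the remaining 6 contribute 0. Total contributed: 31.
Ada keeps 31 and receives 4.5 × 31 × 7/37 = 26.39 from the shared-resources pool, for a payoff of 57.39.

57.39 hours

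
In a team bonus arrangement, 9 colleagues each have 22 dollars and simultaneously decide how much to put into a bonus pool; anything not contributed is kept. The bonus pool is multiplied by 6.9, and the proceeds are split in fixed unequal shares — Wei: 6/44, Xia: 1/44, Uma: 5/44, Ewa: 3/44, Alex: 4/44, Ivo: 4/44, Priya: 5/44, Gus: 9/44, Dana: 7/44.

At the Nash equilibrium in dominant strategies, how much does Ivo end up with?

A player with share s gets back 6.9·s per unit contributed, so full contribution is dominant for anyone with s > 1/6.9 = 0.1449 and zero contribution is dominant for anyone below.
Gus and Dana are above the threshold, contributing 22 each; the remaining 7 contribute 0. Total contributed: 44.
Ivo keeps 22 and receives 6.9 × 44 × 4/44 = 27.60 from the bonus pool, for a payoff of 49.60.

49.60 dollars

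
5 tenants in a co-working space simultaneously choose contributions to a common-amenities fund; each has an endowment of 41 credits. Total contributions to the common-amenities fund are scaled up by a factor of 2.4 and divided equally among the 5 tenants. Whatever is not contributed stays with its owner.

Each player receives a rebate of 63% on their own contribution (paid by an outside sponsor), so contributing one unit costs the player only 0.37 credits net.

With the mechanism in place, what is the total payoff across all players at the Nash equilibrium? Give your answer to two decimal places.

621.15 credits

The effective private return per unit is now (2.4/5) / 0.37 = 1.2973 > 1, so every player's dominant strategy flips to full contribution.
At the Nash equilibrium everyone contributes 41. Group total payoff = 5 × (41 × 0.63 + 2.4 × 41) = 621.15.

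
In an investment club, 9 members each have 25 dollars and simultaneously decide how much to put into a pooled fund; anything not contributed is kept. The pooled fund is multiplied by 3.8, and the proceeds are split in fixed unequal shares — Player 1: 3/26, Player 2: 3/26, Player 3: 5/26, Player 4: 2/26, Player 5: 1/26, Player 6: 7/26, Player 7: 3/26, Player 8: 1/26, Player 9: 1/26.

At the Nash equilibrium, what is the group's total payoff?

Each unit j contributes comes back to j as 3.8 × (j's share), so j prefers to contribute only if that share exceeds 1/3.8 = 0.2632; otherwise keeping the unit dominates.
The only share above 0.2632 is Player 6's 7/26, contributing 25; the remaining 8 contribute 0. Total contributed: 25.
The pooled fund pays out 3.8 × 25 = 95.00 in total (split across the unequal shares, but the aggregate is all that matters for the group sum).
The 8 free-riders keep 25 each, adding 200. Group total = 200 + 95.00 = 295.00.

295.00 dollars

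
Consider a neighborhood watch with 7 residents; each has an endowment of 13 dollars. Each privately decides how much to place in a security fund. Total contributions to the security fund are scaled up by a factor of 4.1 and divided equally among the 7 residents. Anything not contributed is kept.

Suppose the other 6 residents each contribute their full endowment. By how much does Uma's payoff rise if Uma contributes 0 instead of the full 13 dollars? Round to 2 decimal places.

Switching from a contribution of 13 to 0 lets Uma keep an extra 13 dollars, but lowers the security fund by 13, which costs Uma their own share of that drop: 4.1/7 × 13 = 7.61.
Net gain = 13 − 7.61 = 5.39. The private return per contributed unit (0.5857) is below 1, so free-riding is indeed the best response regardless of what the others do.

5.39 dollars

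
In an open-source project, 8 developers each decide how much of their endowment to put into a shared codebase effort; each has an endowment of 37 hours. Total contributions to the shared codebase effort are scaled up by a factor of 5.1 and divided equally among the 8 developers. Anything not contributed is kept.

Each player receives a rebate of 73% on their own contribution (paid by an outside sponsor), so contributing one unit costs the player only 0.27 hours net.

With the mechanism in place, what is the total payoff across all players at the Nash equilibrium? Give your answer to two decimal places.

Under the mechanism each unit contributed yields (5.1/8) / 0.27 = 2.3611 back to its contributor per unit of net cost, which exceeds 1, making full contribution the dominant choice for everyone.
At the Nash equilibrium everyone contributes 37. Group total payoff = 8 × (37 × 0.73 + 5.1 × 37) = 1725.68.

1725.68 hours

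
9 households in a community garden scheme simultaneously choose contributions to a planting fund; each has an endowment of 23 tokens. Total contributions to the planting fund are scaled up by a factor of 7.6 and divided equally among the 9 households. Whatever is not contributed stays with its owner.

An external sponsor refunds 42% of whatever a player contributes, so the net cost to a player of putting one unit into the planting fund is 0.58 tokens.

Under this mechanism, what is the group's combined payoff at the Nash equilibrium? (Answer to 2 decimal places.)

With the mechanism, a contributed unit returns (7.6/9) / 0.58 = 1.4559 per unit of net cost to the contributor — now above 1 — so contributing fully is weakly dominant for every player.
At the Nash equilibrium everyone contributes 23. Group total payoff = 9 × (23 × 0.42 + 7.6 × 23) = 1660.14.

1660.14 tokens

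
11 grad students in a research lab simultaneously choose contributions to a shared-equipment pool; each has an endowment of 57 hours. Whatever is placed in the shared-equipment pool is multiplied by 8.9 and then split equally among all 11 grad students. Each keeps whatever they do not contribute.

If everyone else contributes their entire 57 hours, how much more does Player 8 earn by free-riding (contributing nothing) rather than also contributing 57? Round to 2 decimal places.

10.88 hours

Switching from a contribution of 57 to 0 lets Player 8 keep an extra 57 hours, but lowers the shared-equipment pool by 57, which costs Player 8 their own share of that drop: 8.9/11 × 57 = 46.12.
Net gain = 57 − 46.12 = 10.88. The private return per contributed unit (0.8091) is below 1, so free-riding is indeed the best response regardless of what the others do.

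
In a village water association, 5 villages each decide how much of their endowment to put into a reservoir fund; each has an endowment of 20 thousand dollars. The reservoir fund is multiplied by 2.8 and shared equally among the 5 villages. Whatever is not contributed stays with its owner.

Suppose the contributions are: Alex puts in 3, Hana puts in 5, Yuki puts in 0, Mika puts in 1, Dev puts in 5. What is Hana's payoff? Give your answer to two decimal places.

22.84 thousand dollars

Total contributed: 3 + 5 + 0 + 1 + 5 = 14.
Each receives 2.8 × 14 / 5 = 7.84 from the reservoir fund.
Hana keeps 20 − 5 = 15, so Hana's payoff is 15 + 7.84 = 22.84.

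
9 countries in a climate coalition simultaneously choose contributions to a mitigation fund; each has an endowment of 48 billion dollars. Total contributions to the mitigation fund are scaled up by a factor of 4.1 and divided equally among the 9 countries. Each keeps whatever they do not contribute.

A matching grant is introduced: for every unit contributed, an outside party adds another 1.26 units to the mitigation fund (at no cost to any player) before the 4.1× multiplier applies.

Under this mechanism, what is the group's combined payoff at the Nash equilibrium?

4002.91 billion dollars

With the mechanism, a contributed unit returns 4.1 × 2.26 / 9 = 1.0296 per unit of net cost to the contributor — now above 1 — so contributing fully is weakly dominant for every player.
At the Nash equilibrium everyone contributes 48. Group total payoff = 4.1 × 2.26 × 432 = 4002.91.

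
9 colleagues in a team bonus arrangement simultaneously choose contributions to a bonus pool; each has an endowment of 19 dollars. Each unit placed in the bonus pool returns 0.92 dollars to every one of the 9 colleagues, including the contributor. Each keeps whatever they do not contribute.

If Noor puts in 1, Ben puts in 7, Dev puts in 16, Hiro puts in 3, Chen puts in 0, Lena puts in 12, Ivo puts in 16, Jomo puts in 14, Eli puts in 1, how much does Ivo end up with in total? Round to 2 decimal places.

67.40 dollars

Total contributed: 1 + 7 + 16 + 3 + 0 + 12 + 16 + 14 + 1 = 70.
Each receives 0.92 × 70 = 64.40 from the bonus pool.
Ivo keeps 19 − 16 = 3, so Ivo's payoff is 3 + 64.40 = 67.40.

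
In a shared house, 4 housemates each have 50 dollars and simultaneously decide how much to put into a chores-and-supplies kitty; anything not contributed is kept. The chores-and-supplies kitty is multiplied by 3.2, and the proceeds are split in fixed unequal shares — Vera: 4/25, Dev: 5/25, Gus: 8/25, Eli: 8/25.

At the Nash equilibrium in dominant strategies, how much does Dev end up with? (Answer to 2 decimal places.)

114.00 dollars

Each unit j contributes comes back to j as 3.2 × (j's share), so j prefers to contribute only if that share exceeds 1/3.2 = 0.3125; otherwise keeping the unit dominates.
The shares above 0.3125 belong to Gus and Eli, contributing 50 each; the remaining 2 contribute 0. Total contributed: 100.
Dev keeps 50 and receives 3.2 × 100 × 5/25 = 64.00 from the chores-and-supplies kitty, for a payoff of 114.00.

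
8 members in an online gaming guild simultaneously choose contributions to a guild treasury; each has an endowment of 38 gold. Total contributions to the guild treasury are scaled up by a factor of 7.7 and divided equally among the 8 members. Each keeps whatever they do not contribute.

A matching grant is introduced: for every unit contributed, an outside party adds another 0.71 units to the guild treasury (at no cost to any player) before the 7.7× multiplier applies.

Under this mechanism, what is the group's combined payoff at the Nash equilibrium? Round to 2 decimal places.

4002.77 gold

Under the mechanism each unit contributed yields 7.7 × 1.71 / 8 = 1.6459 back to its contributor per unit of net cost, which exceeds 1, making full contribution the dominant choice for everyone.
So the Nash equilibrium is full contribution by all 8; the group earns 7.7 × 1.71 × 304 = 4002.77.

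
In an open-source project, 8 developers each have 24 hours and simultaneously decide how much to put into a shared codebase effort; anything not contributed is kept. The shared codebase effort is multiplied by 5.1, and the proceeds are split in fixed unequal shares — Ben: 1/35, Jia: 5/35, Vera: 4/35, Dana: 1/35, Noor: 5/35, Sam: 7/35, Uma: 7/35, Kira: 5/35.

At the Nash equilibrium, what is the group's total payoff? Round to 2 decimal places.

388.80 hours

For player j, contributing a unit is worthwhile iff 5.1 × (j's share) ≥ 1, i.e. iff j's share is at least 0.1961.
The shares above 0.1961 belong to Sam and Uma, contributing 24 each; the remaining 6 contribute 0. Total contributed: 48.
The shared codebase effort pays out 5.1 × 48 = 244.80 in total (split across the unequal shares, but the aggregate is all that matters for the group sum).
The 6 free-riders keep 24 each, adding 144. Group total = 144 + 244.80 = 388.80.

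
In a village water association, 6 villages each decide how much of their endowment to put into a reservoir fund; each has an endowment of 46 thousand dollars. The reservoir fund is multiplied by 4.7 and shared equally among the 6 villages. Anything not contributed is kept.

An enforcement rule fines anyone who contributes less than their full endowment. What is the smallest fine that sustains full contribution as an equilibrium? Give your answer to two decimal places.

9.97 thousand dollars

Given the others contribute fully, the best deviation is to contribute 0 (any partial contribution still incurs the fine and gives up units whose private return 0.7833 is below 1).
Deviating from 46 to 0 saves 46 thousand dollars but forfeits the deviator's share of the drop in the reservoir fund: 4.7/6 × 46 = 36.03.
So the deviation gain is 46 − 36.03 = 9.97, and the fine must be at least 9.97 thousand dollars to wipe it out.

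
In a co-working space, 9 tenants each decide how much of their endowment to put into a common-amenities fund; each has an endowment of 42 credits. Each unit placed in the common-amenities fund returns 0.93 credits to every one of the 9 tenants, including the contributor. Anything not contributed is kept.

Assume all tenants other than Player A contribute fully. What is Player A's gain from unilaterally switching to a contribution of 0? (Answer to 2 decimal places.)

2.94 credits

Switching from a contribution of 42 to 0 lets Player A keep an extra 42 credits, but lowers the common-amenities fund by 42, which costs Player A their own share of that drop: 0.93 × 42 = 39.06.
Net gain = 42 − 39.06 = 2.94. The private return per contributed unit (0.93) is below 1, so free-riding is indeed the best response regardless of what the others do.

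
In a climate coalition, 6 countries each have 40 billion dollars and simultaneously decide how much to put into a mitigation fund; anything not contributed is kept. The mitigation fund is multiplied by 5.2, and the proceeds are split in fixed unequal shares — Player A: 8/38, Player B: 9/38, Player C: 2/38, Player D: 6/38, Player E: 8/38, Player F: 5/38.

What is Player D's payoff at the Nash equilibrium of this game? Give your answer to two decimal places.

138.53 billion dollars

A player with share s gets back 5.2·s per unit contributed, so full contribution is dominant for anyone with s > 1/5.2 = 0.1923 and zero contribution is dominant for anyone below.
The shares above 0.1923 belong to Player A, Player B and Player E, contributing 40 each; the remaining 3 contribute 0. Total contributed: 120.
Player D keeps 40 and receives 5.2 × 120 × 6/38 = 98.53 from the mitigation fund, for a payoff of 138.53.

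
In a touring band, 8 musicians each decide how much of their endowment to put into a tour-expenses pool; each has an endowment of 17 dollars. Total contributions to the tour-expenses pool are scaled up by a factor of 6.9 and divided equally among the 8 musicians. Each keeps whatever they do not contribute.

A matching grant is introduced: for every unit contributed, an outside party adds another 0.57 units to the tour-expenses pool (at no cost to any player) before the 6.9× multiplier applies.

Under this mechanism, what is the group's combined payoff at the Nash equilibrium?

With the mechanism, a contributed unit returns 6.9 × 1.57 / 8 = 1.3541 per unit of net cost to the contributor — now above 1 — so contributing fully is weakly dominant for every player.
So the Nash equilibrium is full contribution by all 8; the group earns 6.9 × 1.57 × 136 = 1473.29.

1473.29 dollars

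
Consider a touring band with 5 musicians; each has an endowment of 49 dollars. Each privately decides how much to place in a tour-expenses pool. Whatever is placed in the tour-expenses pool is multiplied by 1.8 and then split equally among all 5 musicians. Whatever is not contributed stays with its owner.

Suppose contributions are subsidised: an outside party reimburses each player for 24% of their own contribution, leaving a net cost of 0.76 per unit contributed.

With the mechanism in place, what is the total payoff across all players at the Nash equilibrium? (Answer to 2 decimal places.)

245.00 dollars

The effective private return is (1.8/5) / 0.76 = 0.4737, which is still under 1, so the mechanism doesn't change anyone's dominant strategy: zero contribution.
At the Nash equilibrium no one contributes; group total payoff = 5 × 49 = 245.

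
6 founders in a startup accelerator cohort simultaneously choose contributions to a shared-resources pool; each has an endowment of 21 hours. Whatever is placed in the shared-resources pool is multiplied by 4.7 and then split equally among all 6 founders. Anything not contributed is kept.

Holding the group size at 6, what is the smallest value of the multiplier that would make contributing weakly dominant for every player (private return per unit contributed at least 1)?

6

A contributed unit returns (multiplier)/6 to its contributor.
This reaches 1 exactly when the multiplier is 6.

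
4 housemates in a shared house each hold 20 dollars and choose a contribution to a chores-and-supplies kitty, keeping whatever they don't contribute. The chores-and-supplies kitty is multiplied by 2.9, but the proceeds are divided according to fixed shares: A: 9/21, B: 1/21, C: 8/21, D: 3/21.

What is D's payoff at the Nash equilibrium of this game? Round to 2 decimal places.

A player with share s gets back 2.9·s per unit contributed, so full contribution is dominant for anyone with s > 1/2.9 = 0.3448 and zero contribution is dominant for anyone below.
A and C clear that bar, contributing 20 each; the remaining 2 contribute 0. Total contributed: 40.
D keeps 20 and receives 2.9 × 40 × 3/21 = 16.57 from the chores-and-supplies kitty, for a payoff of 36.57.

36.57 dollars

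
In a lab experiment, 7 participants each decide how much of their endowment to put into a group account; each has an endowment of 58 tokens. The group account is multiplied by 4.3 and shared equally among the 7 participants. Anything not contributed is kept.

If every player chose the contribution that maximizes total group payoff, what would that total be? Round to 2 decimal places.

1745.80 tokens

Each contributed unit returns 4.300 to the group as a whole (0.6143 to each of 7 players), which exceeds 1, so the social optimum is full contribution: group total = 4.300 × 406 = 1745.80.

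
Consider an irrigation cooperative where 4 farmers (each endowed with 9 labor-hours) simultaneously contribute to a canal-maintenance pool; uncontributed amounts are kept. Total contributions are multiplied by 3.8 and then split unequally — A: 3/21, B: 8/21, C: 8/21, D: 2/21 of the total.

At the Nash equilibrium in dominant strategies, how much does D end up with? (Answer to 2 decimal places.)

For player j, contributing a unit is worthwhile iff 3.8 × (j's share) ≥ 1, i.e. iff j's share is at least 0.2632.
The shares above 0.2632 belong to B and C, contributing 9 each; the remaining 2 contribute 0. Total contributed: 18.
D keeps 9 and receives 3.8 × 18 × 2/21 = 6.51 from the canal-maintenance pool, for a payoff of 15.51.

15.51 labor-hours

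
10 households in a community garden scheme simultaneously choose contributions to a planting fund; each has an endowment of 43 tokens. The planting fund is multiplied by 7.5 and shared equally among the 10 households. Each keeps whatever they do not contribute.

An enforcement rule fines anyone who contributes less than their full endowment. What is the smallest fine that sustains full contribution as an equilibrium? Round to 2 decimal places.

10.75 tokens

Given the others contribute fully, the best deviation is to contribute 0 (any partial contribution still incurs the fine and gives up units whose private return 0.7500 is below 1).
Deviating from 43 to 0 saves 43 tokens but forfeits the deviator's share of the drop in the planting fund: 7.5/10 × 43 = 32.25.
So the deviation gain is 43 − 32.25 = 10.75, and the fine must be at least 10.75 tokens to wipe it out.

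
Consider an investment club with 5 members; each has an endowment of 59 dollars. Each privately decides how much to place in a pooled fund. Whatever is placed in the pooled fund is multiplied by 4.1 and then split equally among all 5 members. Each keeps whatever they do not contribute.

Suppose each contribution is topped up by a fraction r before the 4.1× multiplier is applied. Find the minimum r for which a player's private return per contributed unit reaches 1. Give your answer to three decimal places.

0.220

With matching at rate r, one contributed unit becomes (1 + r) in the pooled fund and returns 4.1 × (1 + r) / 5 to the contributor.
Setting this equal to 1: 1 + r = 5/4.1 = 1.2195.
So the minimum matching rate is r = 1.2195 − 1 = 0.220.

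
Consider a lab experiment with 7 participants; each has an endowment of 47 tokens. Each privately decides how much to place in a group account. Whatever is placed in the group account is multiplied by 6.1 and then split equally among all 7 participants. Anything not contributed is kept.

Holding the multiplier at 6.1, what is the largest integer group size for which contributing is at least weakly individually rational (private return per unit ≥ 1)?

6

Private return per unit is 6.1/(group size), which is ≥ 1 whenever the group size is ≤ 6.1.
The largest such integer is 6.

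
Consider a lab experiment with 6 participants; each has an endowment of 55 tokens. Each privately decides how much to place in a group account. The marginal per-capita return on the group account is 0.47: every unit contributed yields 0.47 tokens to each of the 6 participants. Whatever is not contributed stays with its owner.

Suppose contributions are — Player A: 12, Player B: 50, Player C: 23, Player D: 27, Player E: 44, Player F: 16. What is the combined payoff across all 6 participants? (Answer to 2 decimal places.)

Total contributed: 12 + 50 + 23 + 27 + 44 + 16 = 172; total kept: 6 × 55 − 172 = 158.
The group account pays out 0.47 × 6 × 172 = 485.04 in aggregate.
Group total = 158 + 485.04 = 643.04.

643.04 tokens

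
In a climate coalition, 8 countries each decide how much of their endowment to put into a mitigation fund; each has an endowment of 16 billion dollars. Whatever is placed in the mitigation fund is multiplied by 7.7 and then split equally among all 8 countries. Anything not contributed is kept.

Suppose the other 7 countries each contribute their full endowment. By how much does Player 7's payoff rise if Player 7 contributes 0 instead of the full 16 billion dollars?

0.60 billion dollars

Switching from a contribution of 16 to 0 lets Player 7 keep an extra 16 billion dollars, but lowers the mitigation fund by 16, which costs Player 7 their own share of that drop: 7.7/8 × 16 = 15.40.
Net gain = 16 − 15.40 = 0.60. The private return per contributed unit (0.9625) is below 1, so free-riding is indeed the best response regardless of what the others do.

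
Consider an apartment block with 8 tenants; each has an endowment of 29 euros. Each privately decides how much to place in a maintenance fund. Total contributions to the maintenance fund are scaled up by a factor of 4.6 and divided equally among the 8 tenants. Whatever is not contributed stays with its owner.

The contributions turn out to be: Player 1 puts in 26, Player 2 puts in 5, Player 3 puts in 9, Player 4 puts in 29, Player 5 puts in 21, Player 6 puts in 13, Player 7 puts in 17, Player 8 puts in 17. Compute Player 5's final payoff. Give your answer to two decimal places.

86.78 euros

Total contributed: 26 + 5 + 9 + 29 + 21 + 13 + 17 + 17 = 137.
Each receives 4.6 × 137 / 8 = 78.78 from the maintenance fund.
Player 5 keeps 29 − 21 = 8, so Player 5's payoff is 8 + 78.78 = 86.78.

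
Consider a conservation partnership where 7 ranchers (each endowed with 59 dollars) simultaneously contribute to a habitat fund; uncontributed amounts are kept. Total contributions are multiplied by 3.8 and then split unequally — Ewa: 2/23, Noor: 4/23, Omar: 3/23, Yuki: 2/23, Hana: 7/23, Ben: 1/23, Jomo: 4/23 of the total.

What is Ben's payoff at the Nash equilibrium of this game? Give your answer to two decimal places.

Each unit j contributes comes back to j as 3.8 × (j's share), so j prefers to contribute only if that share exceeds 1/3.8 = 0.2632; otherwise keeping the unit dominates.
Only Hana (7/23) clears that bar, contributing 59; the remaining 6 contribute 0. Total contributed: 59.
Ben keeps 59 and receives 3.8 × 59 × 1/23 = 9.75 from the habitat fund, for a payoff of 68.75.

68.75 dollars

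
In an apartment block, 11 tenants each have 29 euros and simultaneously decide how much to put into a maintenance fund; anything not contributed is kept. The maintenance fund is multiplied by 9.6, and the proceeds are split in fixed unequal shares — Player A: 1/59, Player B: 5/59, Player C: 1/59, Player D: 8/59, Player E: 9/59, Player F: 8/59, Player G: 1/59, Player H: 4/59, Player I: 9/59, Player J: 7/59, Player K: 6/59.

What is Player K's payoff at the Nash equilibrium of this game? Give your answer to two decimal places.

170.56 euros

Player j's private return per contributed unit is 9.6 × (j's share). Contributing is weakly dominant for j when that share is at least 1/9.6 = 0.1042, and contributing 0 is dominant otherwise.
Player D, Player E, Player F, Player I and Player J are above the threshold, contributing 29 each; the remaining 6 contribute 0. Total contributed: 145.
Player K keeps 29 and receives 9.6 × 145 × 6/59 = 141.56 from the maintenance fund, for a payoff of 170.56.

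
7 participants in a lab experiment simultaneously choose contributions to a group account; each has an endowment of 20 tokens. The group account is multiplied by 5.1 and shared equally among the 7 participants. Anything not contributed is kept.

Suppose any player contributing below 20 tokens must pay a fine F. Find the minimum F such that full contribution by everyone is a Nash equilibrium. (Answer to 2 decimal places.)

5.43 tokens

Given the others contribute fully, the best deviation is to contribute 0 (any partial contribution still incurs the fine and gives up units whose private return 0.7286 is below 1).
Deviating from 20 to 0 saves 20 tokens but forfeits the deviator's share of the drop in the group account: 5.1/7 × 20 = 14.57.
So the deviation gain is 20 − 14.57 = 5.43, and the fine must be at least 5.43 tokens to wipe it out.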